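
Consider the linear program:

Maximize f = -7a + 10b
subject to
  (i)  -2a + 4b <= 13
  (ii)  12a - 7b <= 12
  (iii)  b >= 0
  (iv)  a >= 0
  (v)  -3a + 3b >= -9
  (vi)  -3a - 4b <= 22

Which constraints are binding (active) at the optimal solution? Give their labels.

(i) and (iv)

Corner points and f = -7a + 10b:
  (139/34, 90/17) → f = 827/34
  (0, 13/4) → f = 65/2
  (1, 0) → f = -7
  (0, 0) → f = 0

The maximum is at (0, 13/4). Substituting into each constraint, equality holds for (i) and (iv); the remaining constraints have slack.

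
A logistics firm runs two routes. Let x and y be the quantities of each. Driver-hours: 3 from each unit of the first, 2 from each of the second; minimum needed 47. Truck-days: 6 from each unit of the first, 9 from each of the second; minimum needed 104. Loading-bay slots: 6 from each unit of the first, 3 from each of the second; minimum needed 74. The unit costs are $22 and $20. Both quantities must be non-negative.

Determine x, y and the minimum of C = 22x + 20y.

x = 43/3, y = 2, minimum C = 1066/3

The feasible region is unbounded (it extends along (0, 1), (1, 0)), but C strictly increases along every unbounded feasible direction, so there is no improving ray and the minimum is attained at a vertex.

The optimum lies where 3x + 2y = 47 and 6x + 9y = 104.
Solving simultaneously gives x = 43/3, y = 2.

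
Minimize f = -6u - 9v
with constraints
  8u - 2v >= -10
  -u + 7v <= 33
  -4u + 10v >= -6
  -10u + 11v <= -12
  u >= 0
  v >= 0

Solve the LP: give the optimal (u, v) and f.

Feasible corners and f = -6u - 9v:
  (62/3, 23/3) → f = -193
  (447/59, 342/59) → f = -5760/59
  (3/2, 0) → f = -9
  (6/5, 0) → f = -36/5

u = 62/3, v = 23/3, minimum f = -193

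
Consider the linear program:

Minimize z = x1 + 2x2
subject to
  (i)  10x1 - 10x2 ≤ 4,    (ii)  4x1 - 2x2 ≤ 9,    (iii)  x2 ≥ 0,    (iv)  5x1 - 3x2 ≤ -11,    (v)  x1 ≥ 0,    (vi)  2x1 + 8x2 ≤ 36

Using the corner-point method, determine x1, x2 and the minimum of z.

x1 = 0, x2 = 11/3, minimum z = 22/3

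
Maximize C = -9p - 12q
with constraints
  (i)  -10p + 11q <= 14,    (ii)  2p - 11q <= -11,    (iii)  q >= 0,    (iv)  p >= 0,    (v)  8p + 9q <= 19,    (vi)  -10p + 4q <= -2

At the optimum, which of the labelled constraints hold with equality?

Vertices and C = -9p - 12q:
  (55/53, 63/53) → C = -1251/53
  (11/17, 19/17) → C = -327/17
  (47/61, 87/61) → C = -1467/61

The maximum is at (11/17, 19/17). Substituting into each constraint, equality holds for (ii) and (vi); the remaining constraints have slack.

(ii) and (vi)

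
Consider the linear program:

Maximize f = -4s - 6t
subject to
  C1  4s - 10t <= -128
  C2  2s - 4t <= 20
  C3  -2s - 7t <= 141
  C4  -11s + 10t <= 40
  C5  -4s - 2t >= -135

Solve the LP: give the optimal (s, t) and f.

s = 88/7, t = 624/35, maximum f = -5504/35

Corner points and f = -4s - 6t:
  (88/7, 624/35) → f = -5504/35
  (547/24, 263/12) → f = -668/3
  (635/31, 1645/62) → f = -7475/31

The optimum lies where 4s - 10t = -128 and -11s + 10t = 40.
Solving simultaneously gives s = 88/7, t = 624/35.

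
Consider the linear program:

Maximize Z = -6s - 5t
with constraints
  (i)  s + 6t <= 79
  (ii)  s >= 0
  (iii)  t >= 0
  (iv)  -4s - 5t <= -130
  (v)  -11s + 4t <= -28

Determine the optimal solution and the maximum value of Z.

Corner points and Z = -6s - 5t:
  (79, 0) → Z = -474
  (385/19, 186/19) → Z = -3240/19
  (65/2, 0) → Z = -195

s = 385/19, t = 186/19, maximum Z = -3240/19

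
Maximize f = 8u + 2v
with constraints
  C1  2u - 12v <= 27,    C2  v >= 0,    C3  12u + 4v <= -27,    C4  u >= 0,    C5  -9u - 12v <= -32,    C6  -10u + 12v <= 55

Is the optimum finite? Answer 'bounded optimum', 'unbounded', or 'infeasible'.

infeasible

The boundaries 2u - 12v = 27 and v = 0 meet at (27/2, 0), but that point violates 12u + 4v ≤ -27. Every candidate vertex is excluded by some other constraint, so the feasible region is empty.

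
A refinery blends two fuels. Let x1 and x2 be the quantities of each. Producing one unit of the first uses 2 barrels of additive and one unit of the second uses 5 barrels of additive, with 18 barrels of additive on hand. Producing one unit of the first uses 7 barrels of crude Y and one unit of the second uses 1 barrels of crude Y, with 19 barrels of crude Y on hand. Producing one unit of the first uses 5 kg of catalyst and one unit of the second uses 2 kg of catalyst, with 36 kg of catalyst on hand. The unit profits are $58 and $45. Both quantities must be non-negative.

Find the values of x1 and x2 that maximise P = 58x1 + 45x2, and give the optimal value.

Vertices and P = 58x1 + 45x2:
  (0, 0) → P = 0
  (0, 18/5) → P = 162
  (19/7, 0) → P = 1102/7
  (7/3, 8/3) → P = 766/3

The binding constraints are 2x1 + 5x2 = 18 and 7x1 + x2 = 19.
Solving simultaneously gives x1 = 7/3, x2 = 8/3.

x1 = 7/3, x2 = 8/3, maximum P = 766/3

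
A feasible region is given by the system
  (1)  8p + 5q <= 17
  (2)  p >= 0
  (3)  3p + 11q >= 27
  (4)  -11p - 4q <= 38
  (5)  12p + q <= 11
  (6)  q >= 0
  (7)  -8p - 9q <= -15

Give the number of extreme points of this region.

3

Intersecting each pair of boundary lines and keeping only the points that satisfy every inequality leaves:
  (0, 17/5)
  (52/73, 165/73)
  (0, 27/11)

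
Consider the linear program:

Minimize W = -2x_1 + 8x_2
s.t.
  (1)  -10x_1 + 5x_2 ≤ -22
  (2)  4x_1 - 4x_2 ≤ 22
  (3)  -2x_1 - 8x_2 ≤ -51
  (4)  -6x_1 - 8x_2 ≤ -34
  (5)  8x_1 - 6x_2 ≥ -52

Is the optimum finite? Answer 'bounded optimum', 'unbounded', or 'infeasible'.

bounded optimum

Extreme points and W = -2x_1 + 8x_2:
  (431/90, 233/45) → W = 1433/45
  (98/5, 174/5) → W = 1196/5
  (19/2, 4) → W = 13
The feasible region has finitely many vertices and no improving ray; the minimum is 13 at (19/2, 4).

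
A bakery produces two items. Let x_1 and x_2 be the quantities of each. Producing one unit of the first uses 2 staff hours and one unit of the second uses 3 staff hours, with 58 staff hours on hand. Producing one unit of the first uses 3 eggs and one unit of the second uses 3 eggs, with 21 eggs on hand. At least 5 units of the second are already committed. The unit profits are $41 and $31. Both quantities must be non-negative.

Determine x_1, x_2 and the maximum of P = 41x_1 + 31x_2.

x_1 = 2, x_2 = 5, maximum P = 237

Corner points and P = 41x_1 + 31x_2:
  (0, 7) → P = 217
  (0, 5) → P = 155
  (2, 5) → P = 237

The optimum lies where 3x_1 + 3x_2 = 21 and x_2 = 5.
Solving simultaneously gives x_1 = 2, x_2 = 5.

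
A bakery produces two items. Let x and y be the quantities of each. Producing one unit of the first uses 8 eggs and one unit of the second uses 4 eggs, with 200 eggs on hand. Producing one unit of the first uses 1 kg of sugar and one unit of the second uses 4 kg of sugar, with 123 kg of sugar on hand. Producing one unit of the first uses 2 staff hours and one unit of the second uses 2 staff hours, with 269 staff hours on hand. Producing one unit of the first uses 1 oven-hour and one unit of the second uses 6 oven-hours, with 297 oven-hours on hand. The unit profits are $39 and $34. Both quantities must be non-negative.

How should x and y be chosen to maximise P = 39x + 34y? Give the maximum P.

Corner points and P = 39x + 34y:
  (0, 0) → P = 0
  (0, 123/4) → P = 2091/2
  (25, 0) → P = 975
  (11, 28) → P = 1381

x = 11, y = 28, maximum P = 1381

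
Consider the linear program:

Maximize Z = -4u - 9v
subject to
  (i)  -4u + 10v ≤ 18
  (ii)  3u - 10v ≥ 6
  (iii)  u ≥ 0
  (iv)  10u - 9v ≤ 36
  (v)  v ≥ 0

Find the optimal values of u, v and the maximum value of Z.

u = 2, v = 0, maximum Z = -8

Feasible corners and Z = -4u - 9v:
  (306/73, 48/73) → Z = -1656/73
  (2, 0) → Z = -8
  (18/5, 0) → Z = -72/5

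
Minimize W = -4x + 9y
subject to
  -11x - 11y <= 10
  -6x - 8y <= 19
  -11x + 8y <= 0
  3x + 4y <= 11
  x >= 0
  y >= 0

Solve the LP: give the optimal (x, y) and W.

Feasible corners and W = -4x + 9y:
  (22/17, 121/68) → W = 737/68
  (0, 0) → W = 0
  (11/3, 0) → W = -44/3

At the optimal vertex, 3x + 4y = 11 and y = 0.
Solving simultaneously gives x = 11/3, y = 0.

x = 11/3, y = 0, minimum W = -44/3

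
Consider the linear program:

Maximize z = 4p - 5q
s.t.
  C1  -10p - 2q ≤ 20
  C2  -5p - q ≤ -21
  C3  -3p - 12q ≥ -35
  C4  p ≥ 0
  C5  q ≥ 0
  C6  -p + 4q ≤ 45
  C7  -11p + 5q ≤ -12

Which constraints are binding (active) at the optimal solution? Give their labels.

C3 and C5

Feasible corners and z = 4p - 5q:
  (217/57, 112/57) → z = 308/57
  (21/5, 0) → z = 84/5
  (35/3, 0) → z = 140/3

The maximum is at (35/3, 0). Substituting into each constraint, equality holds for C3 and C5; the remaining constraints have slack.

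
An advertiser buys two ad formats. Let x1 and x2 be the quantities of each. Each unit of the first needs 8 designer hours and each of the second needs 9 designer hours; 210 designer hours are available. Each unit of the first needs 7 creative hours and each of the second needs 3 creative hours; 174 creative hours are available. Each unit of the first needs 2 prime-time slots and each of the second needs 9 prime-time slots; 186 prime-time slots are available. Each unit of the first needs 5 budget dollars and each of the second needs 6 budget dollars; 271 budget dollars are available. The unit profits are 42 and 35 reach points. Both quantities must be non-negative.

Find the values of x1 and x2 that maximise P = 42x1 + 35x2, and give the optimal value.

Corner points and P = 42x1 + 35x2:
  (0, 0) → P = 0
  (0, 62/3) → P = 2170/3
  (174/7, 0) → P = 1044
  (24, 2) → P = 1078
  (4, 178/9) → P = 7742/9

The binding constraints are 8x1 + 9x2 = 210 and 7x1 + 3x2 = 174.
Solving simultaneously gives x1 = 24, x2 = 2.

x1 = 24, x2 = 2, maximum P = 1078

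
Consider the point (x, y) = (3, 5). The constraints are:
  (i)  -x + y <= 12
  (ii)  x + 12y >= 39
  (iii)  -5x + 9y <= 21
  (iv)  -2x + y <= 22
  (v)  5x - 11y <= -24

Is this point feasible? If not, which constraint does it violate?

not feasible — violates (iii)

Constraint (iii): -5x + 9y = 30, which is not ≤ 21. All other constraints are satisfied.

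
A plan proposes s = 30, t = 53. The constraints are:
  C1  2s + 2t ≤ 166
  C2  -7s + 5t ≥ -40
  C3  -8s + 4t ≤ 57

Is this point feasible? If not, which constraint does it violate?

C1: 166 ≤ 166 ✓
C2: 55 ≥ -40 ✓
C3: -28 ≤ 57 ✓

feasible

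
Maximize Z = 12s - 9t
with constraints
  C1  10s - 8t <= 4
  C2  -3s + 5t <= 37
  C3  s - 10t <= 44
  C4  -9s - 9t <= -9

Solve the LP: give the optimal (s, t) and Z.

s = 158/13, t = 191/13, maximum Z = 177/13

Corner points and Z = 12s - 9t:
  (158/13, 191/13) → Z = 177/13
  (2/3, 1/3) → Z = 5
  (-4, 5) → Z = -93

The optimum lies where 10s - 8t = 4 and -3s + 5t = 37.
Solving simultaneously gives s = 158/13, t = 191/13.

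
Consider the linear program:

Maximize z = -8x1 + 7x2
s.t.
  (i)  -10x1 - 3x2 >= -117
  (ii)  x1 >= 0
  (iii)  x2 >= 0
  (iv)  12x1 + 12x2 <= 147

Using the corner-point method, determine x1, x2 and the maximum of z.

x1 = 0, x2 = 49/4, maximum z = 343/4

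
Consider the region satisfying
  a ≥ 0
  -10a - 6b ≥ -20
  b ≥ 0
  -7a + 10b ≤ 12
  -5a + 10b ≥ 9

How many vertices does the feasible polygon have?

Of the 10 pairwise boundary intersections, those satisfying every inequality are:
  (0, 6/5)
  (0, 9/10)
  (64/71, 130/71)
  (73/65, 19/13)

4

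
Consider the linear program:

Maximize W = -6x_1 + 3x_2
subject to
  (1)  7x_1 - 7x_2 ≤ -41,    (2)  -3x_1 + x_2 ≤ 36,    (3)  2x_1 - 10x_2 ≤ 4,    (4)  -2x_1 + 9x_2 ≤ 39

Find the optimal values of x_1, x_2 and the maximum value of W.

Feasible corners and W = -6x_1 + 3x_2:
  (-219/28, -55/28) → W = 1149/28
  (-96/49, 191/49) → W = 1149/49
  (-13, -3) → W = 69
  (-57/5, 9/5) → W = 369/5

At the optimal vertex, -3x_1 + x_2 = 36 and -2x_1 + 9x_2 = 39.
Solving simultaneously gives x_1 = -57/5, x_2 = 9/5.

x_1 = -57/5, x_2 = 9/5, maximum W = 369/5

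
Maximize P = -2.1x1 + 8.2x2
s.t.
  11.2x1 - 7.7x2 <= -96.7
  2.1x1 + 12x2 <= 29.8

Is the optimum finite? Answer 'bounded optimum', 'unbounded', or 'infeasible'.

unbounded

From the feasible point (-93094/15057, 7669/2151), moving in the direction (-12, 2.1) keeps every constraint satisfied while P increases without bound.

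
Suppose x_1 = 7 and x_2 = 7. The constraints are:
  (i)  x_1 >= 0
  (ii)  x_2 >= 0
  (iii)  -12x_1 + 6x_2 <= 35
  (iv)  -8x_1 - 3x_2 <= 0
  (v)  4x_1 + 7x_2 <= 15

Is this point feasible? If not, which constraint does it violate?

not feasible — violates (v)

Constraint (v): 4x_1 + 7x_2 = 77, which is not ≤ 15. All other constraints are satisfied.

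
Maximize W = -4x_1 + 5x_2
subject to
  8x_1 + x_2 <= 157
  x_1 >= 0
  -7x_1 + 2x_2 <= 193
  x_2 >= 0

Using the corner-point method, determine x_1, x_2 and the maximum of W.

x_1 = 121/23, x_2 = 2643/23, maximum W = 12731/23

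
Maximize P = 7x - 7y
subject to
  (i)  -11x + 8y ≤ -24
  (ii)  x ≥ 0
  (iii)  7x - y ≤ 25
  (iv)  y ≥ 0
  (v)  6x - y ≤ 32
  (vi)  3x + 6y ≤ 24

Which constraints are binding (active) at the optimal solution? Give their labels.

(iii) and (iv)

Vertices and P = 7x - 7y:
  (24/11, 0) → P = 168/11
  (56/15, 32/15) → P = 56/5
  (25/7, 0) → P = 25
  (58/15, 31/15) → P = 63/5

The maximum is at (25/7, 0). Substituting into each constraint, equality holds for (iii) and (iv); the remaining constraints have slack.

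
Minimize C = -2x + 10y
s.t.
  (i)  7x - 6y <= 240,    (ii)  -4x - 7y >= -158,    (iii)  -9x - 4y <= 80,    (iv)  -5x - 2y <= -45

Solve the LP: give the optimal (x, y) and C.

Feasible corners and C = -2x + 10y:
  (36, 2) → C = -52
  (375/22, -885/44) → C = -5175/22
  (-1/27, 610/27) → C = 226

At the optimal vertex, 7x - 6y = 240 and -5x - 2y = -45.
Solving simultaneously gives x = 375/22, y = -885/44.

x = 375/22, y = -885/44, minimum C = -5175/22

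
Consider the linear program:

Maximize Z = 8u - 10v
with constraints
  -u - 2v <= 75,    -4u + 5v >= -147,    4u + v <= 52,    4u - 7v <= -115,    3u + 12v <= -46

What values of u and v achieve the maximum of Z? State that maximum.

Corner points and Z = 8u - 10v:
  (-151/3, -37/3) → Z = -838/3
  (-404/3, 179/6) → Z = -4127/3
  (-74/3, 7/3) → Z = -662/3

At the optimal vertex, 4u - 7v = -115 and 3u + 12v = -46.
Solving simultaneously gives u = -74/3, v = 7/3.

u = -74/3, v = 7/3, maximum Z = -662/3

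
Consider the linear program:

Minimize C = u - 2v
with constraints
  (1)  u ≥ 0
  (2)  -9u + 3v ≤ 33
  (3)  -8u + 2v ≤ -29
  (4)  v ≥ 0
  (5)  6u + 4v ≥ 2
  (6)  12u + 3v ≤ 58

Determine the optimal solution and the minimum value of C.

u = 203/48, v = 29/12, minimum C = -29/48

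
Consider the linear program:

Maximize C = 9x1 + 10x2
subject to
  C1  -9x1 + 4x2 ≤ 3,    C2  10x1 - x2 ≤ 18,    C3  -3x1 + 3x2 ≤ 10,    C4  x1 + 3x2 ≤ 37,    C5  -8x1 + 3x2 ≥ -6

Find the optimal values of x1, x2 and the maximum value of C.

Feasible corners and C = 9x1 + 10x2:
  (31/15, 27/5) → C = 363/5
  (64/27, 154/27) → C = 2116/27
  (24/11, 42/11) → C = 636/11
The feasible region is unbounded (it extends along (-4, -9), (-3, -8)), but C strictly decreases along every unbounded feasible direction, so there is no improving ray and the maximum is attained at a vertex.

The binding constraints are 10x1 - x2 = 18 and -3x1 + 3x2 = 10.
Solving simultaneously gives x1 = 64/27, x2 = 154/27.

x1 = 64/27, x2 = 154/27, maximum C = 2116/27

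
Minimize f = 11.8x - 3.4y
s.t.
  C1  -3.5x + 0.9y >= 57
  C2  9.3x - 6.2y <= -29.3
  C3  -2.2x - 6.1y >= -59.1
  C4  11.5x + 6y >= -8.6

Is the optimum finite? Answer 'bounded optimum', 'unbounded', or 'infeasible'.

The boundaries -3.5x + 0.9y = 57 and 9.3x - 6.2y = -29.3 meet at (-32703/1333, -42755/1333), but that point violates 11.5x + 6y ≥ -8.6. Every candidate vertex is excluded by some other constraint, so the feasible region is empty.

infeasible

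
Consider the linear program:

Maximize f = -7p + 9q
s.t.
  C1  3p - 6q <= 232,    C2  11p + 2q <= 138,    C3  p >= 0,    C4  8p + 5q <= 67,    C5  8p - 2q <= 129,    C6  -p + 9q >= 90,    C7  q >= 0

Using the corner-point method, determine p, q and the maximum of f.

p = 0, q = 67/5, maximum f = 603/5

Feasible corners and f = -7p + 9q:
  (0, 67/5) → f = 603/5
  (0, 10) → f = 90
  (153/77, 787/77) → f = 6012/77

At the optimal vertex, p = 0 and 8p + 5q = 67.
Solving simultaneously gives p = 0, q = 67/5.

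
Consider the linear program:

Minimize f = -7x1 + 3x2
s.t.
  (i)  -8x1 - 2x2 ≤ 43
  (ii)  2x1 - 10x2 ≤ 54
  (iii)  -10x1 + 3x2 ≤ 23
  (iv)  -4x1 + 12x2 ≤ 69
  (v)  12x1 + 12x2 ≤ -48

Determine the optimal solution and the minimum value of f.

Corner points and f = -7x1 + 3x2:
  (-23/6, -37/6) → f = 25/3
  (-175/44, -123/22) → f = 487/44
  (7/6, -31/6) → f = -71/3
  (-35/13, -17/13) → f = 194/13

The binding constraints are 2x1 - 10x2 = 54 and 12x1 + 12x2 = -48.
Solving simultaneously gives x1 = 7/6, x2 = -31/6.

x1 = 7/6, x2 = -31/6, minimum f = -71/3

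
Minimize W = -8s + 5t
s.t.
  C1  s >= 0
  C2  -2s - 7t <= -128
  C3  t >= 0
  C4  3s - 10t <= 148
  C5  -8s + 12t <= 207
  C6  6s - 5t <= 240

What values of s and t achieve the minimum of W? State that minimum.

Extreme points and W = -8s + 5t:
  (87/80, 719/40) → W = 3247/40
  (580/13, 72/13) → W = -4280/13
  (3915/32, 1581/16) → W = -7755/16

The optimum lies where -8s + 12t = 207 and 6s - 5t = 240.
Solving simultaneously gives s = 3915/32, t = 1581/16.

s = 3915/32, t = 1581/16, minimum W = -7755/16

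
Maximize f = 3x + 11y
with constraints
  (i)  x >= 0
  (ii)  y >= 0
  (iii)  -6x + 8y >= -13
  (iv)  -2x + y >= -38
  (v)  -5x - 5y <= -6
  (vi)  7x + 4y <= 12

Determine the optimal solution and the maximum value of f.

x = 0, y = 3, maximum f = 33

Extreme points and f = 3x + 11y:
  (0, 6/5) → f = 66/5
  (0, 3) → f = 33
  (6/5, 0) → f = 18/5
  (12/7, 0) → f = 36/7

The optimum lies where x = 0 and 7x + 4y = 12.
Solving simultaneously gives x = 0, y = 3.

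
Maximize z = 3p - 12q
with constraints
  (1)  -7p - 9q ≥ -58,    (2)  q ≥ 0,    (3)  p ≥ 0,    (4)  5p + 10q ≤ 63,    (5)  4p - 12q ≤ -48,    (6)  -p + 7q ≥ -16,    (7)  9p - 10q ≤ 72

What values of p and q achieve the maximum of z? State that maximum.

p = 0, q = 4, maximum z = -48

Feasible corners and z = 3p - 12q:
  (13/25, 151/25) → z = -1773/25
  (11/5, 71/15) → z = -251/5
  (0, 63/10) → z = -378/5
  (0, 4) → z = -48

The optimum lies where p = 0 and 4p - 12q = -48.
Solving simultaneously gives p = 0, q = 4.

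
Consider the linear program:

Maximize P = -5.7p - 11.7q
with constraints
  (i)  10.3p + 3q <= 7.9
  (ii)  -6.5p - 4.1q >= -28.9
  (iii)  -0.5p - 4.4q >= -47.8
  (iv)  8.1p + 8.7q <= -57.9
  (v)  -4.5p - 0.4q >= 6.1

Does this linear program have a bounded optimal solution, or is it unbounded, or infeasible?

From the feasible point (-22354/1043, 13871/1043), moving in the direction (-4.4, 0.5) keeps every constraint satisfied while P increases without bound.

unbounded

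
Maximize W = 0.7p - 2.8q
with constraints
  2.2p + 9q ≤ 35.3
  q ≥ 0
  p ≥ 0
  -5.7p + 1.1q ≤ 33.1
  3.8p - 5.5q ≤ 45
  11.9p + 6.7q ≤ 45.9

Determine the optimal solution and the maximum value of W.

p = 27/7, q = 0, maximum W = 27/10

Feasible corners and W = 0.7p - 2.8q:
  (0, 353/90) → W = -2471/225
  (17659/9236, 31909/9236) → W = -769839/92360
  (0, 0) → W = 0
  (27/7, 0) → W = 27/10

At the optimal vertex, q = 0 and 11.9p + 6.7q = 45.9.
Solving simultaneously gives p = 27/7, q = 0.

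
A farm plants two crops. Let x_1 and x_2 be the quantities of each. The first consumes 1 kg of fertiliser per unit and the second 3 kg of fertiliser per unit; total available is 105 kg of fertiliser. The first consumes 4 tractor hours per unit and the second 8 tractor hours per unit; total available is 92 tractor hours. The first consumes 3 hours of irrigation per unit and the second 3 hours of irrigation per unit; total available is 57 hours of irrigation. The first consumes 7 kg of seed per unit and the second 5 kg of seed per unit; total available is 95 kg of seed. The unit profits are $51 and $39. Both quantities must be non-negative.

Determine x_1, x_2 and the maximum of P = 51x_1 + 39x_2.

x_1 = 25/3, x_2 = 22/3, maximum P = 711

At the optimal vertex, 4x_1 + 8x_2 = 92 and 7x_1 + 5x_2 = 95.
Solving simultaneously gives x_1 = 25/3, x_2 = 22/3.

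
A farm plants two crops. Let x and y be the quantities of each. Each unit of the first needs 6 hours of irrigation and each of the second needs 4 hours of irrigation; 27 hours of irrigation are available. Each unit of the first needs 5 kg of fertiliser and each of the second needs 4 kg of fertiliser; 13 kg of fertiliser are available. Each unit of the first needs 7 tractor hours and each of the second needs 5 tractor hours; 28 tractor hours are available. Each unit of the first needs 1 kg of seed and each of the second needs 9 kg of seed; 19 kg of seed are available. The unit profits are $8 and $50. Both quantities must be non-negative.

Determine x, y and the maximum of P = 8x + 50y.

Corner points and P = 8x + 50y:
  (0, 0) → P = 0
  (0, 19/9) → P = 950/9
  (13/5, 0) → P = 104/5
  (1, 2) → P = 108

x = 1, y = 2, maximum P = 108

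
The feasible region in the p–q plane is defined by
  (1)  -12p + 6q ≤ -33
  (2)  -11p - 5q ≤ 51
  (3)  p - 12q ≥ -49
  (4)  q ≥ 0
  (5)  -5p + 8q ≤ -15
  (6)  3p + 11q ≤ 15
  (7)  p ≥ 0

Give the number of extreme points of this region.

Intersecting each pair of boundary lines and keeping only the points that satisfy every inequality leaves:
  (3, 0)
  (5, 0)
  (285/79, 30/79)

3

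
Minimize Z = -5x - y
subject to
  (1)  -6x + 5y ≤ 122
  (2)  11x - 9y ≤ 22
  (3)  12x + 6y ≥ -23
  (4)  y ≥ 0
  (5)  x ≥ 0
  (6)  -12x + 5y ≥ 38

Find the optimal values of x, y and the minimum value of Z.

x = 14, y = 206/5, minimum Z = -556/5

Vertices and Z = -5x - y:
  (0, 122/5) → Z = -122/5
  (14, 206/5) → Z = -556/5
  (0, 38/5) → Z = -38/5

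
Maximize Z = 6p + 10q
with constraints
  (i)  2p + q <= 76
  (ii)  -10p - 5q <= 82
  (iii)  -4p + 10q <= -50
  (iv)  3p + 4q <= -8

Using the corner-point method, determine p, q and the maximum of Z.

p = 60/23, q = -91/23, maximum Z = -550/23

Feasible corners and Z = 6p + 10q:
  (312/5, -244/5) → Z = -568/5
  (-19/4, -69/10) → Z = -195/2
  (60/23, -91/23) → Z = -550/23
The feasible region is unbounded (it extends along (1, -2)), but Z strictly decreases along every unbounded feasible direction, so there is no improving ray and the maximum is attained at a vertex.

The optimum lies where -4p + 10q = -50 and 3p + 4q = -8.
Solving simultaneously gives p = 60/23, q = -91/23.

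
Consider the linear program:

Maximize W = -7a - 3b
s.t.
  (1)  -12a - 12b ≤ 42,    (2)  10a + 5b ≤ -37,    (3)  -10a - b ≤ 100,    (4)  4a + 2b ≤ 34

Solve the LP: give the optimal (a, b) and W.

a = -193/18, b = 65/9, maximum W = 961/18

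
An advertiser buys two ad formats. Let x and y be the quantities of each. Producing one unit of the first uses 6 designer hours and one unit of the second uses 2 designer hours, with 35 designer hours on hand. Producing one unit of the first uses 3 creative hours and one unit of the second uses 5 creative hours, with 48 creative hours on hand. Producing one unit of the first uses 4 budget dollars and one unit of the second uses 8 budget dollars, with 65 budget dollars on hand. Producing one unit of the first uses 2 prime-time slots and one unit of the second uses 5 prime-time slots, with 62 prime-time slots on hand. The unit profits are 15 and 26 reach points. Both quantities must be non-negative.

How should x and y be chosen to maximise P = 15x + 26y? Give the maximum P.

x = 15/4, y = 25/4, maximum P = 875/4

Feasible corners and P = 15x + 26y:
  (0, 0) → P = 0
  (0, 65/8) → P = 845/4
  (35/6, 0) → P = 175/2
  (15/4, 25/4) → P = 875/4

The binding constraints are 6x + 2y = 35 and 4x + 8y = 65.
Solving simultaneously gives x = 15/4, y = 25/4.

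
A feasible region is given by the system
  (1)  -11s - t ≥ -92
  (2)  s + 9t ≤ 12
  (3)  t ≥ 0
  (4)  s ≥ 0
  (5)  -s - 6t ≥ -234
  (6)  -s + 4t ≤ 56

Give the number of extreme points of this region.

4

Of the 15 pairwise boundary intersections, those satisfying every inequality are:
  (408/49, 20/49)
  (92/11, 0)
  (0, 4/3)
  (0, 0)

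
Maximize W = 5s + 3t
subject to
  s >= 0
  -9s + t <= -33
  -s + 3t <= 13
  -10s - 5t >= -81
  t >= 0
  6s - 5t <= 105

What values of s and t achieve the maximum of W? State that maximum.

At the optimal vertex, -s + 3t = 13 and -10s - 5t = -81.
Solving simultaneously gives s = 178/35, t = 211/35.

s = 178/35, t = 211/35, maximum W = 1523/35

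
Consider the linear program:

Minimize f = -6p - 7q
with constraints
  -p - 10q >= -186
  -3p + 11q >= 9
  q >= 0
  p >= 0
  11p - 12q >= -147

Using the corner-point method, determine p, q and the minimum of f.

Vertices and f = -6p - 7q:
  (1956/41, 567/41) → f = -15705/41
  (381/61, 2193/122) → f = -19923/122
  (0, 9/11) → f = -63/11
  (0, 49/4) → f = -343/4

The binding constraints are -p - 10q = -186 and -3p + 11q = 9.
Solving simultaneously gives p = 1956/41, q = 567/41.

p = 1956/41, q = 567/41, minimum f = -15705/41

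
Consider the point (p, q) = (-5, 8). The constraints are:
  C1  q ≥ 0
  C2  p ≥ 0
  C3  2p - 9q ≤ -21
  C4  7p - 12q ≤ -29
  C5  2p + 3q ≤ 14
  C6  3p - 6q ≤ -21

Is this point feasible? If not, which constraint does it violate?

not feasible — violates C2

Constraint C2: p = -5, which is not ≥ 0. All other constraints are satisfied.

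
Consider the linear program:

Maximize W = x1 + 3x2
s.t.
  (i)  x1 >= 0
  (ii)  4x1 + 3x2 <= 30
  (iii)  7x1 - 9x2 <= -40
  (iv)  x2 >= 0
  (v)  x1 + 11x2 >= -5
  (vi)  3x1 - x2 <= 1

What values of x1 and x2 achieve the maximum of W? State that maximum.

Corner points and W = x1 + 3x2:
  (0, 10) → W = 30
  (0, 40/9) → W = 40/3
  (33/13, 86/13) → W = 291/13
  (49/20, 127/20) → W = 43/2

The binding constraints are x1 = 0 and 4x1 + 3x2 = 30.
Solving simultaneously gives x1 = 0, x2 = 10.

x1 = 0, x2 = 10, maximum W = 30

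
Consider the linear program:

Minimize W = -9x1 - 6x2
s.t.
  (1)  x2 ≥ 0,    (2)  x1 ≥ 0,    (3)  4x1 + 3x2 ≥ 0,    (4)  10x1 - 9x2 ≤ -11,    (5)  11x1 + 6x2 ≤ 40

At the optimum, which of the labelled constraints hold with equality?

(2) and (5)

Feasible corners and W = -9x1 - 6x2:
  (0, 11/9) → W = -22/3
  (0, 20/3) → W = -40
  (98/53, 521/159) → W = -1924/53

The minimum is at (0, 20/3). Substituting into each constraint, equality holds for (2) and (5); the remaining constraints have slack.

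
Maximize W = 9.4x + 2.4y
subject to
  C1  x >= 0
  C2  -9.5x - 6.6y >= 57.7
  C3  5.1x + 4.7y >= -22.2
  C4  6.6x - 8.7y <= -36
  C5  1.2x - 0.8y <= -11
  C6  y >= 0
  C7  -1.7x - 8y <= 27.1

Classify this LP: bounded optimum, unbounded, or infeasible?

The boundaries x = 0 and 1.2x - 0.8y = -11 meet at (0, 13.75), but that point violates -9.5x - 6.6y ≥ 57.7. Every candidate vertex is excluded by some other constraint, so the feasible region is empty.

infeasible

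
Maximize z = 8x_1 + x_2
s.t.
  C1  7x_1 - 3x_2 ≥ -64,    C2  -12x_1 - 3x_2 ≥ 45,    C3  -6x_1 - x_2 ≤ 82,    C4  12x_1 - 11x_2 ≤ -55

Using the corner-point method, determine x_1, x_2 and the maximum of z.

Vertices and z = 8x_1 + x_2:
  (-109/19, 151/19) → z = -721/19
  (-62/5, -38/5) → z = -534/5
  (-55/14, 5/7) → z = -215/7
  (-319/26, -109/13) → z = -1385/13

x_1 = -55/14, x_2 = 5/7, maximum z = -215/7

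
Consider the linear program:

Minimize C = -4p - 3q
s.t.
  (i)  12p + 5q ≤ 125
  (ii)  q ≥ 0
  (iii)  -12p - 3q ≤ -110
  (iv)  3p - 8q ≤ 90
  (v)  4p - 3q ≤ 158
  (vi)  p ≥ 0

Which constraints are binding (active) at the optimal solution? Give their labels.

(i) and (iii)

Extreme points and C = -4p - 3q:
  (125/12, 0) → C = -125/3
  (175/24, 15/2) → C = -155/3
  (55/6, 0) → C = -110/3

The minimum is at (175/24, 15/2). Substituting into each constraint, equality holds for (i) and (iii); the remaining constraints have slack.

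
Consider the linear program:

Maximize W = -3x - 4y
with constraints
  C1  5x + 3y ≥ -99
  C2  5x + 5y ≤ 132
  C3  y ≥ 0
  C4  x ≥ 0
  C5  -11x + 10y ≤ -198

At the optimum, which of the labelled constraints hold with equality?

Extreme points and W = -3x - 4y:
  (132/5, 0) → W = -396/5
  (22, 22/5) → W = -418/5
  (18, 0) → W = -54

The maximum is at (18, 0). Substituting into each constraint, equality holds for C3 and C5; the remaining constraints have slack.

C3 and C5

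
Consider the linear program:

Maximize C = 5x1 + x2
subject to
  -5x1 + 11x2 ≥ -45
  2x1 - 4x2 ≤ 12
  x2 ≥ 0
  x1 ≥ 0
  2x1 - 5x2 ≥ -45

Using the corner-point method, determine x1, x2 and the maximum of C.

Vertices and C = 5x1 + x2:
  (6, 0) → C = 30
  (120, 57) → C = 657
  (0, 0) → C = 0
  (0, 9) → C = 9

x1 = 120, x2 = 57, maximum C = 657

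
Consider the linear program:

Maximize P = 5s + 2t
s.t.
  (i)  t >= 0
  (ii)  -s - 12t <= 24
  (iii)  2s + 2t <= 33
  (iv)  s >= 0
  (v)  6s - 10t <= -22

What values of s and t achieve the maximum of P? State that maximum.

s = 143/16, t = 121/16, maximum P = 957/16

Corner points and P = 5s + 2t:
  (0, 33/2) → P = 33
  (143/16, 121/16) → P = 957/16
  (0, 11/5) → P = 22/5

At the optimal vertex, 2s + 2t = 33 and 6s - 10t = -22.
Solving simultaneously gives s = 143/16, t = 121/16.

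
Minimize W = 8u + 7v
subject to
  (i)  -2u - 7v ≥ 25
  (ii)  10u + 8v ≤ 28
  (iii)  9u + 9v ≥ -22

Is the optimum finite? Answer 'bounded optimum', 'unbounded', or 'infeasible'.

Feasible corners and W = 8u + 7v:
  (22/3, -17/3) → W = 19
  (71/45, -181/45) → W = -233/15
  (214/9, -236/9) → W = 20/3
The feasible region has finitely many vertices and no improving ray; the minimum is -233/15 at (71/45, -181/45).

bounded optimum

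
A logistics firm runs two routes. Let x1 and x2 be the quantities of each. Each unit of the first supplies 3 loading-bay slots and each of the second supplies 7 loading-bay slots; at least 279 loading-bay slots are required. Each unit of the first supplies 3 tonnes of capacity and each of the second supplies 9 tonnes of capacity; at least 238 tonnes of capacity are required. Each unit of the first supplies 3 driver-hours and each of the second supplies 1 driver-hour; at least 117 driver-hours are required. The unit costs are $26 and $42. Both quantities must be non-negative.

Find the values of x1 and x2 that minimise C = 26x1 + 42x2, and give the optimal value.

x1 = 30, x2 = 27, minimum C = 1914

Feasible corners and C = 26x1 + 42x2:
  (0, 117) → C = 4914
  (93, 0) → C = 2418
  (30, 27) → C = 1914
The feasible region is unbounded (it extends along (0, 1), (1, 0)), but C strictly increases along every unbounded feasible direction, so there is no improving ray and the minimum is attained at a vertex.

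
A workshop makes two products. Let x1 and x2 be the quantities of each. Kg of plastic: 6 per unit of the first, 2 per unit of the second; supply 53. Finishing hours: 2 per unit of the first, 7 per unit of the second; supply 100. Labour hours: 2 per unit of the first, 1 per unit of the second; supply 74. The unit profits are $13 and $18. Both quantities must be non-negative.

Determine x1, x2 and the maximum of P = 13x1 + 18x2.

x1 = 9/2, x2 = 13, maximum P = 585/2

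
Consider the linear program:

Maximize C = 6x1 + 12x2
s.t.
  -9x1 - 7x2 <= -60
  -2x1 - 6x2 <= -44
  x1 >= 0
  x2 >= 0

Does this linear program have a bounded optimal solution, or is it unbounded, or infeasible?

From the feasible point (13/10, 69/10), moving in the direction (0, 1) keeps every constraint satisfied while C increases without bound.

unbounded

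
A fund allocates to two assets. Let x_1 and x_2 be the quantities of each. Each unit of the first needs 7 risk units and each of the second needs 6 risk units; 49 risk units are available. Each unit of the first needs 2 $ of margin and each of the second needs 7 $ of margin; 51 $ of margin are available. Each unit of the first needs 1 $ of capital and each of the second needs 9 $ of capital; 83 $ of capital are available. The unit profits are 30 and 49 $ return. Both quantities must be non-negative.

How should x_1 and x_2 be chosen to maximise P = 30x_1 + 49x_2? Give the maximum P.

x_1 = 1, x_2 = 7, maximum P = 373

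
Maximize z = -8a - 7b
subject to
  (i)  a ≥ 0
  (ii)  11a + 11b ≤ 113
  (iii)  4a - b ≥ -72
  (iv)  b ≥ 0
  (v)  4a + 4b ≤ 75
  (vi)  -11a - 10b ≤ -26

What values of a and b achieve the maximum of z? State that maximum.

Corner points and z = -8a - 7b:
  (0, 113/11) → z = -791/11
  (0, 13/5) → z = -91/5
  (113/11, 0) → z = -904/11
  (26/11, 0) → z = -208/11

a = 0, b = 13/5, maximum z = -91/5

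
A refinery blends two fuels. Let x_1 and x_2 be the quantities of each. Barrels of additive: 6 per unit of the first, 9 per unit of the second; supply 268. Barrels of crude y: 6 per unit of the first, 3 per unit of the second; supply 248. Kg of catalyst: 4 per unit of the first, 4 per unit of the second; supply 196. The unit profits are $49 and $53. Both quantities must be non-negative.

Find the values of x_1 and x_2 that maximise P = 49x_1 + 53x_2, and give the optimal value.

x_1 = 119/3, x_2 = 10/3, maximum P = 6361/3

The optimum lies where 6x_1 + 9x_2 = 268 and 6x_1 + 3x_2 = 248.
Solving simultaneously gives x_1 = 119/3, x_2 = 10/3.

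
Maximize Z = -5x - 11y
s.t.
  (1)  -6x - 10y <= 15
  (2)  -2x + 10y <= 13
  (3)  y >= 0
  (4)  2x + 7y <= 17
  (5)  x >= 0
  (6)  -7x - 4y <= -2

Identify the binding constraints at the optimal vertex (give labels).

(3) and (6)

Extreme points and Z = -5x - 11y:
  (79/34, 30/17) → Z = -1055/34
  (0, 13/10) → Z = -143/10
  (17/2, 0) → Z = -85/2
  (2/7, 0) → Z = -10/7
  (0, 1/2) → Z = -11/2

The maximum is at (2/7, 0). Substituting into each constraint, equality holds for (3) and (6); the remaining constraints have slack.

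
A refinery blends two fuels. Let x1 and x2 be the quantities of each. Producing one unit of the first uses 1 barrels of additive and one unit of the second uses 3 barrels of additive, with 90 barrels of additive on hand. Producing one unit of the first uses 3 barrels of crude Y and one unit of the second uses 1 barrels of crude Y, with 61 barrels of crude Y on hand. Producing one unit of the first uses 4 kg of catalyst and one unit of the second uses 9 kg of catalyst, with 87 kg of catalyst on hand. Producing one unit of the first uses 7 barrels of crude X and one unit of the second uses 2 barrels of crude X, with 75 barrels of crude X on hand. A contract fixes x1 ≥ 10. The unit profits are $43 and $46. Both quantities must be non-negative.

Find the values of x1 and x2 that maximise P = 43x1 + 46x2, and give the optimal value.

x1 = 10, x2 = 5/2, maximum P = 545

Feasible corners and P = 43x1 + 46x2:
  (75/7, 0) → P = 3225/7
  (10, 0) → P = 430
  (10, 5/2) → P = 545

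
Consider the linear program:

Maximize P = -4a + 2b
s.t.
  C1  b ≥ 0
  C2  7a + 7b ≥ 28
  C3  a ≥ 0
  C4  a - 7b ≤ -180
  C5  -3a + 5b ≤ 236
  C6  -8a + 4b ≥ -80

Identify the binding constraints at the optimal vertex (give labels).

C3 and C5

Extreme points and P = -4a + 2b:
  (0, 180/7) → P = 360/7
  (0, 236/5) → P = 472/5
  (320/13, 380/13) → P = -40
  (48, 76) → P = -40

The maximum is at (0, 236/5). Substituting into each constraint, equality holds for C3 and C5; the remaining constraints have slack.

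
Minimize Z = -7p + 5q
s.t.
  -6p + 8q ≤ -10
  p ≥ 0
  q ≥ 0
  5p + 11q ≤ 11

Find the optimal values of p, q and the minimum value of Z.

Corner points and Z = -7p + 5q:
  (5/3, 0) → Z = -35/3
  (99/53, 8/53) → Z = -653/53
  (11/5, 0) → Z = -77/5

The optimum lies where q = 0 and 5p + 11q = 11.
Solving simultaneously gives p = 11/5, q = 0.

p = 11/5, q = 0, minimum Z = -77/5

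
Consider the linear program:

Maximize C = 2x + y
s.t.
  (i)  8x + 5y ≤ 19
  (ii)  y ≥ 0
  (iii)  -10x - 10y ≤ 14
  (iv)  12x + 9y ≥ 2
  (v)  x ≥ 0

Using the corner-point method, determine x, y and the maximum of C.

Vertices and C = 2x + y:
  (19/8, 0) → C = 19/4
  (0, 19/5) → C = 19/5
  (1/6, 0) → C = 1/3
  (0, 2/9) → C = 2/9

At the optimal vertex, 8x + 5y = 19 and y = 0.
Solving simultaneously gives x = 19/8, y = 0.

x = 19/8, y = 0, maximum C = 19/4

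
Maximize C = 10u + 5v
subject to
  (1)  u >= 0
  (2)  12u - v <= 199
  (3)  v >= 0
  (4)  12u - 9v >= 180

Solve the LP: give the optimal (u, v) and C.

u = 537/32, v = 19/8, maximum C = 2875/16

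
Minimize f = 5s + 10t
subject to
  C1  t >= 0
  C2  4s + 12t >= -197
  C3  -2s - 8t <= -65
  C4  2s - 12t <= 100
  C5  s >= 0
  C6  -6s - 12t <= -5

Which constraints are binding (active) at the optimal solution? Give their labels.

C3 and C5

Feasible corners and f = 5s + 10t:
  (65/2, 0) → f = 325/2
  (50, 0) → f = 250
  (0, 65/8) → f = 325/4
The feasible region is unbounded (it extends along (0, 1), (6, 1)), but f strictly increases along every unbounded feasible direction, so there is no improving ray and the minimum is attained at a vertex.

The minimum is at (0, 65/8). Substituting into each constraint, equality holds for C3 and C5; the remaining constraints have slack.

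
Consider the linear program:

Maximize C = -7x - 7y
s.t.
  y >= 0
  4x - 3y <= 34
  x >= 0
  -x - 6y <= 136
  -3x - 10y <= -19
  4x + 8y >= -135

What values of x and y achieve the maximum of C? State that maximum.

x = 0, y = 19/10, maximum C = -133/10

Extreme points and C = -7x - 7y:
  (17/2, 0) → C = -119/2
  (19/3, 0) → C = -133/3
  (0, 19/10) → C = -133/10
The feasible region is unbounded (it extends along (0, 1), (3, 4)), but C strictly decreases along every unbounded feasible direction, so there is no improving ray and the maximum is attained at a vertex.

The binding constraints are x = 0 and -3x - 10y = -19.
Solving simultaneously gives x = 0, y = 19/10.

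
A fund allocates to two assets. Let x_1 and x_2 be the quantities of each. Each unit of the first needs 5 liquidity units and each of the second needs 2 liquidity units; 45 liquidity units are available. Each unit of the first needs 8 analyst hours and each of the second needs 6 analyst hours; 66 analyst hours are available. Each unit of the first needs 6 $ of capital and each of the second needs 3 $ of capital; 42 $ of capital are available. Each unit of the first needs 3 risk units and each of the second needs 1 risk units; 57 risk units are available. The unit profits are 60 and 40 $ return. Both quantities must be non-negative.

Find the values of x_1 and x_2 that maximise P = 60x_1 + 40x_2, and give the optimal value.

x_1 = 9/2, x_2 = 5, maximum P = 470

Vertices and P = 60x_1 + 40x_2:
  (0, 0) → P = 0
  (0, 11) → P = 440
  (7, 0) → P = 420
  (9/2, 5) → P = 470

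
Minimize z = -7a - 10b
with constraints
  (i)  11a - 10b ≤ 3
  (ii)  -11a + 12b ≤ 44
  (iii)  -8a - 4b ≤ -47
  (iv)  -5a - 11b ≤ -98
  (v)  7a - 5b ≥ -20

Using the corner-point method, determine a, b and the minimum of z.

a = 238/11, b = 47/2, minimum z = -4251/11

The binding constraints are 11a - 10b = 3 and -11a + 12b = 44.
Solving simultaneously gives a = 238/11, b = 47/2.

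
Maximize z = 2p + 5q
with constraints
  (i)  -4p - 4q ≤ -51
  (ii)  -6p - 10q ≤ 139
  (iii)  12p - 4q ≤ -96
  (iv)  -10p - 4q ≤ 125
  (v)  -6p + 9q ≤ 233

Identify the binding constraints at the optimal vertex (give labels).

(iii) and (v)

Feasible corners and z = 2p + 5q:
  (-45/16, 249/16) → z = 1155/16
  (-473/60, 619/30) → z = 437/5
  (17/21, 185/7) → z = 2809/21

The maximum is at (17/21, 185/7). Substituting into each constraint, equality holds for (iii) and (v); the remaining constraints have slack.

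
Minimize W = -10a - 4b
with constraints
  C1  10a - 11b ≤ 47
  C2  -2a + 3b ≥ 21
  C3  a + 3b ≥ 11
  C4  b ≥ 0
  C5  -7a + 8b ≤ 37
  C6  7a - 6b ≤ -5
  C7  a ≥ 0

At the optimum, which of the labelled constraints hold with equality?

C5 and C6

Extreme points and W = -10a - 4b:
  (57/5, 73/5) → W = -862/5
  (37/3, 137/9) → W = -1658/9
  (13, 16) → W = -194

The minimum is at (13, 16). Substituting into each constraint, equality holds for C5 and C6; the remaining constraints have slack.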